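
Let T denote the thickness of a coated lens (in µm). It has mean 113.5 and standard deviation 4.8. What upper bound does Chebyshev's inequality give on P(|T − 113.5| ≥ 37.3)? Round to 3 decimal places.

Chebyshev: P(|T − μ| ≥ t) ≤ Var(T)/t².
Var(T) = σ² = 4.8² = 23.04.
Bound = 23.04 / 1391.29 = 0.0166.

0.017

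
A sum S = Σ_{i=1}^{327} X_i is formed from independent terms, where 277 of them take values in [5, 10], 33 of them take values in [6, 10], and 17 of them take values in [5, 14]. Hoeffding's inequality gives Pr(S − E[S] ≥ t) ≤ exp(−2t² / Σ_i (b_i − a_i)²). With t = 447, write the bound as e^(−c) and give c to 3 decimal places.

45.257

Σ(b_i − a_i)² = 277·5² + 33·4² + 17·9² = 8830.
c = 2t² / 8830 = 2·447² / 8830 = 45.2569.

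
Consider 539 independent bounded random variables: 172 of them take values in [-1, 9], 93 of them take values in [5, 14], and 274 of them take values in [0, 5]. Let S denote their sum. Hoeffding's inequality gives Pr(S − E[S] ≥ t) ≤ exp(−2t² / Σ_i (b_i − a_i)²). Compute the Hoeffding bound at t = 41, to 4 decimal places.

0.8990

Σ(b_i − a_i)² = 172·10² + 93·9² + 274·5² = 31583.
Exponent = 2·41² / 31583 = 0.10645.
Bound = exp(−0.10645) = 0.89902.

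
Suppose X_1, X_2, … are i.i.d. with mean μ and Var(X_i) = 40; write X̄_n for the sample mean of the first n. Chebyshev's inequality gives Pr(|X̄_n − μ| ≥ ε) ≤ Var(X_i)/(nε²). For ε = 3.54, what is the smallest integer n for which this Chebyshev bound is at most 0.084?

38

Require 40/(n·3.54²) ≤ 0.084, i.e. n ≥ 40/(0.084·3.54²) = 37.999.
The smallest integer n is 38.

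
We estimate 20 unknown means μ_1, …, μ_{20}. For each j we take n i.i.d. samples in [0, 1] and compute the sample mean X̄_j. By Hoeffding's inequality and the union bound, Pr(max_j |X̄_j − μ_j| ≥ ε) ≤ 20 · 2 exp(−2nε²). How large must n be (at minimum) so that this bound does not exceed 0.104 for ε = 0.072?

575

Need 2·20·exp(−2nε²) ≤ 0.104, i.e. exp(−2nε²) ≤ 0.104/40.
So 2nε² ≥ ln(40/0.104) = 5.952244.
Hence n ≥ 5.952244/(2·0.072²) = 574.098.
The smallest integer n is 575.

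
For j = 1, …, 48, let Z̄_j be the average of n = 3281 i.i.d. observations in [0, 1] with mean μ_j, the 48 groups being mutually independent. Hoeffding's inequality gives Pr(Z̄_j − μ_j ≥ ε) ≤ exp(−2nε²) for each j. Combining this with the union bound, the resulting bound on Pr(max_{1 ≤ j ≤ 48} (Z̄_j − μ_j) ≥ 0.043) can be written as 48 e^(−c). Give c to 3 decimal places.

Union bound over the 48 events: Pr(max_{1 ≤ j ≤ 48} (Z̄_j − μ_j) ≥ 0.043) ≤ 48·exp(−2nε²) = 48 exp(−2·3281·0.043²).
So c = 2·3281·0.043² = 12.1331.

12.133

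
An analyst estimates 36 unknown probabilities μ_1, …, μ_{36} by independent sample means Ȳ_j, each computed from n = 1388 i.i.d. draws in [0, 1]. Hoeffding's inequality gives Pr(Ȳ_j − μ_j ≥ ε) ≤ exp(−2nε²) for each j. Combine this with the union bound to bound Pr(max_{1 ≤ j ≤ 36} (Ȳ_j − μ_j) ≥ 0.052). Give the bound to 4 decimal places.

Per-experiment Hoeffding bound: exp(−2·1388·0.052²) = exp(−7.50630) = 0.00054961.
Union bound over 36 events: 36·0.00054961 = 0.01979.

0.0198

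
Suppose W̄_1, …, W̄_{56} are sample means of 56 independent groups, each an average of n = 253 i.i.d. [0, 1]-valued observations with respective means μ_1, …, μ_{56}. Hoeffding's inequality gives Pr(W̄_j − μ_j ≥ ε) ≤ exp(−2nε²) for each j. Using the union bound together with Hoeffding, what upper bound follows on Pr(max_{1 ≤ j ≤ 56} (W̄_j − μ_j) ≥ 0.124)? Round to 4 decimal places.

0.0234

Per-experiment Hoeffding bound: exp(−2·253·0.124²) = exp(−7.78026) = 0.00041791.
Union bound over 56 events: 56·0.00041791 = 0.02340.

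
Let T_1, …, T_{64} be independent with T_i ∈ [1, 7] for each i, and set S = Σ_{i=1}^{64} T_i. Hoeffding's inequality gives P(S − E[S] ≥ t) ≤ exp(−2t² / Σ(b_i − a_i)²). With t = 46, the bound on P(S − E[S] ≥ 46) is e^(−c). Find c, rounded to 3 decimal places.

1.837

Σ(b_i − a_i)² = 64·(6)² = 2304.
c = 2t²/2304 = 2·46²/2304 = 1.8368.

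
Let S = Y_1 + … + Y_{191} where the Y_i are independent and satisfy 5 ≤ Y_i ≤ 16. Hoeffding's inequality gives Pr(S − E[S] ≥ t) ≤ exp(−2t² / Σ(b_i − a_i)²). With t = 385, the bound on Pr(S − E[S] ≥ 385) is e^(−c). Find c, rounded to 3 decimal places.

Σ(b_i − a_i)² = 191·(11)² = 23111.
c = 2t²/23111 = 2·385²/23111 = 12.8272.

12.827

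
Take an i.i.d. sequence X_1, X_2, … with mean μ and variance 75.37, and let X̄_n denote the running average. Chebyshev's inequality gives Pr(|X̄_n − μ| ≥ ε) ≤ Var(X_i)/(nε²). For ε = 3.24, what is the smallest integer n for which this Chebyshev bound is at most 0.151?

Require 75.37/(n·3.24²) ≤ 0.151, i.e. n ≥ 75.37/(0.151·3.24²) = 47.548.
The smallest integer n is 48.

48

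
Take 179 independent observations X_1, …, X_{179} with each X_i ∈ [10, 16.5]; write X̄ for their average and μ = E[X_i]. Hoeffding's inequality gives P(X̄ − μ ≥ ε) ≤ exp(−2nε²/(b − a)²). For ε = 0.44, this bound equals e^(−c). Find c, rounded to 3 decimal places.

1.640

c = 2nε²/(b − a)² = 2·179·0.44² / 6.5² = 1.6404.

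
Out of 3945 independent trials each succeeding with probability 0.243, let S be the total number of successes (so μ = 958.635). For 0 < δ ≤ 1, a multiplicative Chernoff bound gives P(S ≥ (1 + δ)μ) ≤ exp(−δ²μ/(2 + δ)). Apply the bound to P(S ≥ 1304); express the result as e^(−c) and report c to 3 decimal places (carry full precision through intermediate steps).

Write 1304 = (1 + δ)μ, so δ = 1304/958.635 − 1 = 0.3602675…
Then the exponent is δ²μ/(2 + δ) = (1304 − μ)² / (μ·(2 + δ)) = 52.715963.

52.716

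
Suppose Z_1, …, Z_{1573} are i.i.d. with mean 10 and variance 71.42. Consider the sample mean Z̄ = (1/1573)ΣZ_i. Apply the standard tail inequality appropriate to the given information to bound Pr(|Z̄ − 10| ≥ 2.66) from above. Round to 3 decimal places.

With mean and variance of each term known, Chebyshev's inequality bounds the deviation of the sum (or sample mean).
Var(Z̄) = Var(Z_i)/n = 71.42/1573 = 0.045404.
Chebyshev: Pr(|Z̄ − 10| ≥ 2.66) ≤ Var(Z̄)/(2.66)² = 71.42/(1573·2.66²) = 0.0064.

0.006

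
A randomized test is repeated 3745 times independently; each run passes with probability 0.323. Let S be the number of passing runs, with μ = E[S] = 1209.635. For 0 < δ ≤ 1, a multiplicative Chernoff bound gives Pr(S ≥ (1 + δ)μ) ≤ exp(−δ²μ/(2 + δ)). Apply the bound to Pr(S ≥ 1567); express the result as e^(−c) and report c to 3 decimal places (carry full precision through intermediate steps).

45.994

Write 1567 = (1 + δ)μ, so δ = 1567/1209.635 − 1 = 0.2954321…
Then the exponent is δ²μ/(2 + δ) = (1567 − μ)² / (μ·(2 + δ)) = 45.994430.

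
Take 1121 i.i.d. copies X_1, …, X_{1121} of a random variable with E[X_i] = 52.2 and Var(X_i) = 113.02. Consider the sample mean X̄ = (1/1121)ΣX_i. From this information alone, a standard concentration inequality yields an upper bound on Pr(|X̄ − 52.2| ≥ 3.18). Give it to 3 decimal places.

0.010

With mean and variance of each term known, Chebyshev's inequality bounds the deviation of the sum (or sample mean).
Var(X̄) = Var(X_i)/n = 113.02/1121 = 0.10082.
Chebyshev: Pr(|X̄ − 52.2| ≥ 3.18) ≤ Var(X̄)/(3.18)² = 113.02/(1121·3.18²) = 0.0100.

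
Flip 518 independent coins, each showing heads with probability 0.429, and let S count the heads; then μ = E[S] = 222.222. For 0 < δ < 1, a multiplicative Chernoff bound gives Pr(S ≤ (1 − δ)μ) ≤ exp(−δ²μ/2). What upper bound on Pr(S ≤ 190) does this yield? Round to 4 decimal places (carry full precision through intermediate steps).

0.0967

Write 190 = (1 − δ)μ, so δ = 1 − 190/222.222 = 0.1449991…
Then the exponent is δ²μ/2 = (μ − 190)²/(2μ) = 2.336081.
Bound = exp(−2.336081) = 0.09671.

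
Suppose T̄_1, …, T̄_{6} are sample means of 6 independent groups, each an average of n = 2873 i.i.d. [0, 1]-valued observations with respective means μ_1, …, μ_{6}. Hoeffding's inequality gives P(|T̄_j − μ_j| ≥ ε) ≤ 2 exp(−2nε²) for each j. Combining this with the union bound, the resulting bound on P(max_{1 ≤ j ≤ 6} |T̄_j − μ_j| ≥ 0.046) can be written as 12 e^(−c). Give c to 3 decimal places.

12.159

Union bound over the 6 events: P(max_{1 ≤ j ≤ 6} |T̄_j − μ_j| ≥ 0.046) ≤ 6·2·exp(−2nε²) = 12 exp(−2·2873·0.046²).
So c = 2·2873·0.046² = 12.1585.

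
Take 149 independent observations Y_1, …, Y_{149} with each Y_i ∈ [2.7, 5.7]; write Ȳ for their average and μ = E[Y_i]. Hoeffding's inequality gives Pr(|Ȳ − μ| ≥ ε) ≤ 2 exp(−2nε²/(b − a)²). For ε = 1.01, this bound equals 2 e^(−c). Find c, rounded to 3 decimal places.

33.777

c = 2nε²/(b − a)² = 2·149·1.01² / 3² = 33.7766.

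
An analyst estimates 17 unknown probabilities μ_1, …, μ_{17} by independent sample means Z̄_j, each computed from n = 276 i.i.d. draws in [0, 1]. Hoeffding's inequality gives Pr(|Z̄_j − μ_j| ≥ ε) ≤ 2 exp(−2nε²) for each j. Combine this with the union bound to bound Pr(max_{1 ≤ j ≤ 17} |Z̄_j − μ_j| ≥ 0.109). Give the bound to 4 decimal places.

0.0482

Per-experiment Hoeffding bound: 2·exp(−2·276·0.109²) = 2·exp(−6.55831) = 0.0028366.
Union bound over 17 events: 17·0.0028366 = 0.04822.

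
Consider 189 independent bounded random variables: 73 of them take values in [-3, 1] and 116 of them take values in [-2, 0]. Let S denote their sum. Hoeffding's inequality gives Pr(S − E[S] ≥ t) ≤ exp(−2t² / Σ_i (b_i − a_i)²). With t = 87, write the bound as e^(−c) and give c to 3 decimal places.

Σ(b_i − a_i)² = 73·4² + 116·2² = 1632.
c = 2t² / 1632 = 2·87² / 1632 = 9.2757.

9.276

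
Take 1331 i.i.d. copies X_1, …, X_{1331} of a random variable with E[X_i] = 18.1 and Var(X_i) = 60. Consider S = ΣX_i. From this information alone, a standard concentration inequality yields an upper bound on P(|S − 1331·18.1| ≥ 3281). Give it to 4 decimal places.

With mean and variance of each term known, Chebyshev's inequality bounds the deviation of the sum (or sample mean).
Var(S) = n·Var(X_i) = 1331·60 = 79860.
Chebyshev: P(|S − 1331·18.1| ≥ 3281) ≤ Var(S)/3281² = 79860/10764961 = 0.0074.

0.0074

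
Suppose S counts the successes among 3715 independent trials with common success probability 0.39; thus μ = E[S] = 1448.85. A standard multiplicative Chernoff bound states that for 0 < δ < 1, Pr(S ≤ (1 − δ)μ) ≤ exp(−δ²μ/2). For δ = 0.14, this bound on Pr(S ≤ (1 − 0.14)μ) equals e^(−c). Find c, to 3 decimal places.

c = δ²μ/2 = 0.14²·1448.85/2 = 14.1987.

14.199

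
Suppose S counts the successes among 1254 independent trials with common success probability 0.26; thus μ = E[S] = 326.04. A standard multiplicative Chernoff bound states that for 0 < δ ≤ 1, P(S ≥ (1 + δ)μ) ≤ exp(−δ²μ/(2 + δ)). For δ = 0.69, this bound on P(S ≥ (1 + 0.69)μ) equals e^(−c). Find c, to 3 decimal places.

c = δ²μ/(2 + δ) = 0.69²·326.04/(2 + 0.69) = 57.7054.

57.705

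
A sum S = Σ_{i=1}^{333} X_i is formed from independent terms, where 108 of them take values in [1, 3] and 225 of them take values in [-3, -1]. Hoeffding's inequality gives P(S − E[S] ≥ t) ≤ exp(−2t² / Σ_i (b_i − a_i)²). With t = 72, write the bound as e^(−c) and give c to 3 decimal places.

7.784

Σ(b_i − a_i)² = 108·2² + 225·2² = 1332.
c = 2t² / 1332 = 2·72² / 1332 = 7.7838.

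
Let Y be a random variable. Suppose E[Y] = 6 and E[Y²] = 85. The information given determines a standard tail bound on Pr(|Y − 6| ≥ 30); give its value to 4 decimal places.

The first two moments determine the variance, so Chebyshev's inequality is the sharpest standard bound available.
Var(Y) = E[Y²] − (E[Y])² = 85 − 36 = 49.
Chebyshev's inequality: Pr(|Y − μ| ≥ t) ≤ Var(Y)/t² = 49/900 = 0.0544.

0.0544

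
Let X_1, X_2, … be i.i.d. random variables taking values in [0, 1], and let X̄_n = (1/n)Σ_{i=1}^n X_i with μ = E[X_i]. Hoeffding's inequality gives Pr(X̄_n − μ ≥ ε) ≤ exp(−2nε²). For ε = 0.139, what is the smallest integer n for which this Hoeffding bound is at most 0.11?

Require exp(−2nε²) ≤ 0.11, i.e. 2nε² ≥ ln(1/0.11) = 2.207275.
So n ≥ 2.207275 / (2·0.139²) = 57.121.
The smallest integer n is 58.

58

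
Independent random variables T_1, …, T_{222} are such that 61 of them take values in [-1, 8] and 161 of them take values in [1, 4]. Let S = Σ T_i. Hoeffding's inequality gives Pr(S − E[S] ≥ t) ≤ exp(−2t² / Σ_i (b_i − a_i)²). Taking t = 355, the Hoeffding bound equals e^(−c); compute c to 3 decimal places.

39.444

Σ(b_i − a_i)² = 61·9² + 161·3² = 6390.
c = 2t² / 6390 = 2·355² / 6390 = 39.4444.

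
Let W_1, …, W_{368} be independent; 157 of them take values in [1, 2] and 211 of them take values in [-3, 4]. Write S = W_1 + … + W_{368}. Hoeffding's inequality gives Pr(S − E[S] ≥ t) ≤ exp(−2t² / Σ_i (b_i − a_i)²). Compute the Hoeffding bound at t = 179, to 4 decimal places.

Σ(b_i − a_i)² = 157·1² + 211·7² = 10496.
Exponent = 2·179² / 10496 = 6.10537.
Bound = exp(−6.10537) = 0.00223.

0.0022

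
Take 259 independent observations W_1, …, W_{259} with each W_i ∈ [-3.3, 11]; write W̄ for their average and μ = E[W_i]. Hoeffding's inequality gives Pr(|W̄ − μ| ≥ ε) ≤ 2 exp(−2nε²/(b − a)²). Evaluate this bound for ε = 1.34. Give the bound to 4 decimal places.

Exponent: 2nε²/(b − a)² = 2·259·1.34² / 14.3² = 4.54849.
Bound = 2·exp(−4.54849) = 0.02117.

0.0212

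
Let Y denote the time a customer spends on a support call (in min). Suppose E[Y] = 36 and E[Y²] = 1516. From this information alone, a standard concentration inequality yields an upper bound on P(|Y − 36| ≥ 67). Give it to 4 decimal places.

The first two moments determine the variance, so Chebyshev's inequality is the sharpest standard bound available.
Var(Y) = E[Y²] − (E[Y])² = 1516 − 1296 = 220.
Chebyshev's inequality: P(|Y − μ| ≥ t) ≤ Var(Y)/t² = 220/4489 = 0.0490.

0.0490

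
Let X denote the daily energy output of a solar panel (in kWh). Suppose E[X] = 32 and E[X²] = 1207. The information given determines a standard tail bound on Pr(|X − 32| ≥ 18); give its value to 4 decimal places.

The first two moments determine the variance, so Chebyshev's inequality is the sharpest standard bound available.
Var(X) = E[X²] − (E[X])² = 1207 − 1024 = 183.
Chebyshev's inequality: Pr(|X − μ| ≥ t) ≤ Var(X)/t² = 183/324 = 0.5648.

0.5648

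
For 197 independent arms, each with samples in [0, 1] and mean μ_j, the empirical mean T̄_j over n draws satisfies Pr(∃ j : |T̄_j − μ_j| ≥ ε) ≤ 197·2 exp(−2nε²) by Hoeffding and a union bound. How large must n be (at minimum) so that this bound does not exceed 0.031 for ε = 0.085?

Need 2·197·exp(−2nε²) ≤ 0.031, i.e. exp(−2nε²) ≤ 0.031/394.
So 2nε² ≥ ln(394/0.031) = 9.450119.
Hence n ≥ 9.450119/(2·0.085²) = 653.987.
The smallest integer n is 654.

654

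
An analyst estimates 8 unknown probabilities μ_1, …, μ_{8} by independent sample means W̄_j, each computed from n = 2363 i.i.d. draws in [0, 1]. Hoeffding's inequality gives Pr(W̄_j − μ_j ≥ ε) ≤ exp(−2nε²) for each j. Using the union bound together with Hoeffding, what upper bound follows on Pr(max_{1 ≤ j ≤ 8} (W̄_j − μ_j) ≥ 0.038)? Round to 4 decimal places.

Per-experiment Hoeffding bound: exp(−2·2363·0.038²) = exp(−6.82434) = 0.001087.
Union bound over 8 events: 8·0.001087 = 0.00870.

0.0087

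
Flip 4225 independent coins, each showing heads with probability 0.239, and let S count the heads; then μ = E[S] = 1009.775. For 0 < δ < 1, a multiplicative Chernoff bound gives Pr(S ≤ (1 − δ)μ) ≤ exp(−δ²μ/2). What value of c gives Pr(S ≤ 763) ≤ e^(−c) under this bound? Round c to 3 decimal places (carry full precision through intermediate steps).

30.154

Write 763 = (1 − δ)μ, so δ = 1 − 763/1009.775 = 0.2443861…
Then the exponent is δ²μ/2 = (μ − 763)²/(2μ) = 30.154193.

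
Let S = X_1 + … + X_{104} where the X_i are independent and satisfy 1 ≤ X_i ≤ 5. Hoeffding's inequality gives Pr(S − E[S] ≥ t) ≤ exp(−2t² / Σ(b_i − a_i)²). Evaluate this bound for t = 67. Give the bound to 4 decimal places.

Σ(b_i − a_i)² = 104·(4)² = 1664.
Exponent = 2·67²/1664 = 5.3954.
Bound = exp(−5.3954) = 0.00454.

0.0045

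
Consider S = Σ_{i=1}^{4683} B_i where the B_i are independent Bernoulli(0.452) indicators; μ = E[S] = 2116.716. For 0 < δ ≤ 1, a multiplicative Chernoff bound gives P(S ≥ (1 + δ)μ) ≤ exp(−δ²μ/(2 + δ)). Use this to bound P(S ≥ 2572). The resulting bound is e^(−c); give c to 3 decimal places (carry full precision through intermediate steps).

44.209

Write 2572 = (1 + δ)μ, so δ = 2572/2116.716 − 1 = 0.2150898…
Then the exponent is δ²μ/(2 + δ) = (2572 − μ)² / (μ·(2 + δ)) = 44.209016.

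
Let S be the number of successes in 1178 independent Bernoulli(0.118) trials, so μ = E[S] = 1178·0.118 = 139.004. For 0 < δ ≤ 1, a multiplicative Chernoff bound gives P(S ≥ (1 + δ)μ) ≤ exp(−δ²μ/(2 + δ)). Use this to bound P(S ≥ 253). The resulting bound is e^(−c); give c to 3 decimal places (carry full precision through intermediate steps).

Write 253 = (1 + δ)μ, so δ = 253/139.004 − 1 = 0.8200915…
Then the exponent is δ²μ/(2 + δ) = (253 − μ)² / (μ·(2 + δ)) = 33.150396.

33.150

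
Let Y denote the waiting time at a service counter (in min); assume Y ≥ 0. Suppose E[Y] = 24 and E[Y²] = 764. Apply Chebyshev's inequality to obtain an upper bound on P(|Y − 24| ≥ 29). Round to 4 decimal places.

Var(Y) = E[Y²] − (E[Y])² = 764 − 576 = 188.
Chebyshev's inequality: P(|Y − μ| ≥ t) ≤ Var(Y)/t² = 188/841 = 0.2235.

0.2235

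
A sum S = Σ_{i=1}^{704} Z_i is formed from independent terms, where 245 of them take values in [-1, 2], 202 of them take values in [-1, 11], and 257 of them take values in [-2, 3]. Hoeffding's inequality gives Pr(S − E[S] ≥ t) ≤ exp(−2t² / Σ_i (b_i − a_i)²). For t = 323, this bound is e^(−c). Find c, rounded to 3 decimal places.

Σ(b_i − a_i)² = 245·3² + 202·12² + 257·5² = 37718.
c = 2t² / 37718 = 2·323² / 37718 = 5.5321.

5.532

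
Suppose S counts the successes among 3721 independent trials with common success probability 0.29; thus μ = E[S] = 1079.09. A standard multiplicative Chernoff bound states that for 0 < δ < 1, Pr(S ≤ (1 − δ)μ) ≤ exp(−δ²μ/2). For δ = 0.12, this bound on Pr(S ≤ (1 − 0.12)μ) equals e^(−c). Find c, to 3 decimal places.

7.769

c = δ²μ/2 = 0.12²·1079.09/2 = 7.7694.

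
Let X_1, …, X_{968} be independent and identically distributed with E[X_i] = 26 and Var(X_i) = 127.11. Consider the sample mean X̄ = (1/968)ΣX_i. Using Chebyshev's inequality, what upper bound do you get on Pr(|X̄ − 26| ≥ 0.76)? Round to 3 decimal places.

Var(X̄) = Var(X_i)/n = 127.11/968 = 0.13131.
Chebyshev: Pr(|X̄ − 26| ≥ 0.76) ≤ Var(X̄)/(0.76)² = 127.11/(968·0.76²) = 0.2273.

0.227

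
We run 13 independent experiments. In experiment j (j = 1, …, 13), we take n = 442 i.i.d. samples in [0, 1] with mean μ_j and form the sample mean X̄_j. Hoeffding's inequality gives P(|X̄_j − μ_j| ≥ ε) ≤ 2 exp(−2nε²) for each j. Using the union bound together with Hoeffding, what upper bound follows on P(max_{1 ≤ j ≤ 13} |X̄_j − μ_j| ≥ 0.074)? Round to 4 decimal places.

0.2054

Per-experiment Hoeffding bound: 2·exp(−2·442·0.074²) = 2·exp(−4.84078) = 0.015802.
Union bound over 13 events: 13·0.015802 = 0.20542.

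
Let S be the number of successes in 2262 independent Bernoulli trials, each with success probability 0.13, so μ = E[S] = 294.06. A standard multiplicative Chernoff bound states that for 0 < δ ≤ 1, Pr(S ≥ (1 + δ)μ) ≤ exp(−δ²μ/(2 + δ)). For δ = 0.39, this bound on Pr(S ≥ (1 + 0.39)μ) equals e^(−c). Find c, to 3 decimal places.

c = δ²μ/(2 + δ) = 0.39²·294.06/(2 + 0.39) = 18.7140.

18.714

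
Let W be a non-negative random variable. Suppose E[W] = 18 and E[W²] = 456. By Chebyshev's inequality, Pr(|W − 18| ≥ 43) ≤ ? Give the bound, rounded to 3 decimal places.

0.071

Var(W) = E[W²] − (E[W])² = 456 − 324 = 132.
Chebyshev's inequality: Pr(|W − μ| ≥ t) ≤ Var(W)/t² = 132/1849 = 0.0714.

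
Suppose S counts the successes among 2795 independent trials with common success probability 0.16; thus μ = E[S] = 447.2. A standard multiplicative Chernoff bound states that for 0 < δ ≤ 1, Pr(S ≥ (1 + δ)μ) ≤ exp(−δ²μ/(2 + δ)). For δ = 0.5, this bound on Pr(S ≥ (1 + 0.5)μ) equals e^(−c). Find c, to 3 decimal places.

c = δ²μ/(2 + δ) = 0.5²·447.2/(2 + 0.5) = 44.7200.

44.720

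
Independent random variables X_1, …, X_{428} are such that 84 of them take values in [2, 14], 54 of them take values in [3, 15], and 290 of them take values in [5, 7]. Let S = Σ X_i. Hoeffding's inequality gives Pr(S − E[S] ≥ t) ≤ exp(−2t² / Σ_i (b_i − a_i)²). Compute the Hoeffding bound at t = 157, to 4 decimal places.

Σ(b_i − a_i)² = 84·12² + 54·12² + 290·2² = 21032.
Exponent = 2·157² / 21032 = 2.34395.
Bound = exp(−2.34395) = 0.09595.

0.0959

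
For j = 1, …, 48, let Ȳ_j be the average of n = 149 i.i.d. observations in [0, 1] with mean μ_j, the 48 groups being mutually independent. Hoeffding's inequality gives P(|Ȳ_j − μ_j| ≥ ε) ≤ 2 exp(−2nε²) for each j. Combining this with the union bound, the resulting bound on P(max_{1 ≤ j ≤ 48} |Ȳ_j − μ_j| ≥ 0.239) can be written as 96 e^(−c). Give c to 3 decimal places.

17.022

Union bound over the 48 events: P(max_{1 ≤ j ≤ 48} |Ȳ_j − μ_j| ≥ 0.239) ≤ 48·2·exp(−2nε²) = 96 exp(−2·149·0.239²).
So c = 2·149·0.239² = 17.0221.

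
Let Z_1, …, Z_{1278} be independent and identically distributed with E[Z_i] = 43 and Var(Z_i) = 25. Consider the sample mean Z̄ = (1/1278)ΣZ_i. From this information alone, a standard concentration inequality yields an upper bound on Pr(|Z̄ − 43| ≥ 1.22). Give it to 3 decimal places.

With mean and variance of each term known, Chebyshev's inequality bounds the deviation of the sum (or sample mean).
Var(Z̄) = Var(Z_i)/n = 25/1278 = 0.019562.
Chebyshev: Pr(|Z̄ − 43| ≥ 1.22) ≤ Var(Z̄)/(1.22)² = 25/(1278·1.22²) = 0.0131.

0.013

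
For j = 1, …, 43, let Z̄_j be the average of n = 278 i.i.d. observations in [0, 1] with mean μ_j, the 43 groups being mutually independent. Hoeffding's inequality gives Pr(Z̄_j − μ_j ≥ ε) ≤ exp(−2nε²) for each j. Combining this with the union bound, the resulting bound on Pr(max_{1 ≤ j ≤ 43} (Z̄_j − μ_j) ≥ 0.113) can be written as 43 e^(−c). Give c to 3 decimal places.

Union bound over the 43 events: Pr(max_{1 ≤ j ≤ 43} (Z̄_j − μ_j) ≥ 0.113) ≤ 43·exp(−2nε²) = 43 exp(−2·278·0.113²).
So c = 2·278·0.113² = 7.0996.

7.100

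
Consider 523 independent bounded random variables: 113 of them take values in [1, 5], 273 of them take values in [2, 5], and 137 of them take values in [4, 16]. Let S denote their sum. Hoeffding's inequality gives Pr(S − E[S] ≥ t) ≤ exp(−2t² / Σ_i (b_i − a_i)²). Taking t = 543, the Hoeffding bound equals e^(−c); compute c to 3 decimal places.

Σ(b_i − a_i)² = 113·4² + 273·3² + 137·12² = 23993.
c = 2t² / 23993 = 2·543² / 23993 = 24.5779.

24.578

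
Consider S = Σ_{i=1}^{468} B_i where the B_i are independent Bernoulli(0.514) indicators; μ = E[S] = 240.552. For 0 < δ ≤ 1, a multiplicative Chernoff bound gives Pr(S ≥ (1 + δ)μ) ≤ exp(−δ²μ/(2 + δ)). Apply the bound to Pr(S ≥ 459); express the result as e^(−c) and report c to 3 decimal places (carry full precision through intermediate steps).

68.214

Write 459 = (1 + δ)μ, so δ = 459/240.552 − 1 = 0.9081113…
Then the exponent is δ²μ/(2 + δ) = (459 − μ)² / (μ·(2 + δ)) = 68.214413.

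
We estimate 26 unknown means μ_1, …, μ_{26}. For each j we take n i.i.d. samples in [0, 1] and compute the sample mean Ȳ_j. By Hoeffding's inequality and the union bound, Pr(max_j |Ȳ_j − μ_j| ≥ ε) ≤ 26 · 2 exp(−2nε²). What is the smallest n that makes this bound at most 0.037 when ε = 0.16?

Need 2·26·exp(−2nε²) ≤ 0.037, i.e. exp(−2nε²) ≤ 0.037/52.
So 2nε² ≥ ln(52/0.037) = 7.248081.
Hence n ≥ 7.248081/(2·0.16²) = 141.564.
The smallest integer n is 142.

142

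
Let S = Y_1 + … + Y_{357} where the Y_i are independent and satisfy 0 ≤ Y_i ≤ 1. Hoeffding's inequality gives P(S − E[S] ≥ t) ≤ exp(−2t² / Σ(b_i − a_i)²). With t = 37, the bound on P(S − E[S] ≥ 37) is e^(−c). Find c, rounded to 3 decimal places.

Σ(b_i − a_i)² = 357·(1)² = 357.
c = 2t²/357 = 2·37²/357 = 7.6695.

7.669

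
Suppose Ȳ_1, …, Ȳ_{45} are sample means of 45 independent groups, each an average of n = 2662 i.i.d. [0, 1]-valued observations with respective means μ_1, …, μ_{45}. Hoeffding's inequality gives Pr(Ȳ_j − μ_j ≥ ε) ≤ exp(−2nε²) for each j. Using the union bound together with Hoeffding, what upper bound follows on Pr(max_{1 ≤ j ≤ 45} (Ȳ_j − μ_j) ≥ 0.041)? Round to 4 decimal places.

0.0058

Per-experiment Hoeffding bound: exp(−2·2662·0.041²) = exp(−8.94964) = 0.00012978.
Union bound over 45 events: 45·0.00012978 = 0.00584.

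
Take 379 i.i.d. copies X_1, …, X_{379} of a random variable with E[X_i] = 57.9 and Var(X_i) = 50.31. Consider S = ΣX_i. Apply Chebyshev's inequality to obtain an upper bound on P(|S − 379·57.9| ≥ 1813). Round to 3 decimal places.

Var(S) = n·Var(X_i) = 379·50.31 = 19067.49.
Chebyshev: P(|S − 379·57.9| ≥ 1813) ≤ Var(S)/1813² = 19067.49/3286969 = 0.0058.

0.006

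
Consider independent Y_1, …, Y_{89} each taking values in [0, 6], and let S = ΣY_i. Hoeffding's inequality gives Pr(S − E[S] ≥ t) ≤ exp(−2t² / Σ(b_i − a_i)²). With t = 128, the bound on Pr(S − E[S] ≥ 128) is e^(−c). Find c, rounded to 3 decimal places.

10.227

Σ(b_i − a_i)² = 89·(6)² = 3204.
c = 2t²/3204 = 2·128²/3204 = 10.2272.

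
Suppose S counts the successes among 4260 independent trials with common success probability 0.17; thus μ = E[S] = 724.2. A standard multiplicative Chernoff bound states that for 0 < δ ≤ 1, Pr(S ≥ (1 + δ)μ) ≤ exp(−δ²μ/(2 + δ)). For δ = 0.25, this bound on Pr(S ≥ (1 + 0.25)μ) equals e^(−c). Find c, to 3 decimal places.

20.117

c = δ²μ/(2 + δ) = 0.25²·724.2/(2 + 0.25) = 20.1167.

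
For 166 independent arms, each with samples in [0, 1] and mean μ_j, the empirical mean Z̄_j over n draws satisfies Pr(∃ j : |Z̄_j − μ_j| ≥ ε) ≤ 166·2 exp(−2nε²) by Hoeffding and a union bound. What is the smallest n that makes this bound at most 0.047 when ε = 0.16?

Need 2·166·exp(−2nε²) ≤ 0.047, i.e. exp(−2nε²) ≤ 0.047/332.
So 2nε² ≥ ln(332/0.047) = 8.862743.
Hence n ≥ 8.862743/(2·0.16²) = 173.100.
The smallest integer n is 174.

174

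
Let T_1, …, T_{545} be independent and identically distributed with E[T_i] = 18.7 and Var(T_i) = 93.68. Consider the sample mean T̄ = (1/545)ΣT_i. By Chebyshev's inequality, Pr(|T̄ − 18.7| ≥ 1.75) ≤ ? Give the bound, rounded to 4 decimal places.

Var(T̄) = Var(T_i)/n = 93.68/545 = 0.17189.
Chebyshev: Pr(|T̄ − 18.7| ≥ 1.75) ≤ Var(T̄)/(1.75)² = 93.68/(545·1.75²) = 0.0561.

0.0561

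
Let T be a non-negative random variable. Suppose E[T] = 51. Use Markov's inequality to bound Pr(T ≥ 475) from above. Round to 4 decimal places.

Markov's inequality: for a non-negative random variable, Pr(T ≥ a) ≤ E[T]/a.
Here E[T] = 51 and a = 475, so the bound is 51/475 = 0.1074.

0.1074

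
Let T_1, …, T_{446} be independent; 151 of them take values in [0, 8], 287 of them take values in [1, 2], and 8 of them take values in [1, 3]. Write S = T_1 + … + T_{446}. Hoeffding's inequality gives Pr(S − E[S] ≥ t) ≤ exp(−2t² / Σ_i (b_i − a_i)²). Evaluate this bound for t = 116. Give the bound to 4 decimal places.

0.0675

Σ(b_i − a_i)² = 151·8² + 287·1² + 8·2² = 9983.
Exponent = 2·116² / 9983 = 2.69578.
Bound = exp(−2.69578) = 0.06749.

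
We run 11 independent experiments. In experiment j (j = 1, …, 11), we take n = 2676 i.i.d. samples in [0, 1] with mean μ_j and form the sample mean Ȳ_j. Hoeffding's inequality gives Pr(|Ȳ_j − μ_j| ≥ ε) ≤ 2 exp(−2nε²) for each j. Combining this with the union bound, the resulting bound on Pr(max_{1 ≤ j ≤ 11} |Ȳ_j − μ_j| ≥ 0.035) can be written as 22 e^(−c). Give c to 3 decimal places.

Union bound over the 11 events: Pr(max_{1 ≤ j ≤ 11} |Ȳ_j − μ_j| ≥ 0.035) ≤ 11·2·exp(−2nε²) = 22 exp(−2·2676·0.035²).
So c = 2·2676·0.035² = 6.5562.

6.556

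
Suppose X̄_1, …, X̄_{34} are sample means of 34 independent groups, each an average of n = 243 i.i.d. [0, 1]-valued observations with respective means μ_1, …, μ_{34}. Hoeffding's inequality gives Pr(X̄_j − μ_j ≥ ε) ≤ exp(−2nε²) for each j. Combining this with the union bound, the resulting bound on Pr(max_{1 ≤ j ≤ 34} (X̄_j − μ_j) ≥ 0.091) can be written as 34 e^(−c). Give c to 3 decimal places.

4.025

Union bound over the 34 events: Pr(max_{1 ≤ j ≤ 34} (X̄_j − μ_j) ≥ 0.091) ≤ 34·exp(−2nε²) = 34 exp(−2·243·0.091²).
So c = 2·243·0.091² = 4.0246.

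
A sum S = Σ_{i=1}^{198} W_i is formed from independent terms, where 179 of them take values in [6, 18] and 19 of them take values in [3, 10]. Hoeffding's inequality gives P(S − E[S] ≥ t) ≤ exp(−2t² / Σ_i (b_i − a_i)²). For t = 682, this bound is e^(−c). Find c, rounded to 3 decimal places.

Σ(b_i − a_i)² = 179·12² + 19·7² = 26707.
c = 2t² / 26707 = 2·682² / 26707 = 34.8316.

34.832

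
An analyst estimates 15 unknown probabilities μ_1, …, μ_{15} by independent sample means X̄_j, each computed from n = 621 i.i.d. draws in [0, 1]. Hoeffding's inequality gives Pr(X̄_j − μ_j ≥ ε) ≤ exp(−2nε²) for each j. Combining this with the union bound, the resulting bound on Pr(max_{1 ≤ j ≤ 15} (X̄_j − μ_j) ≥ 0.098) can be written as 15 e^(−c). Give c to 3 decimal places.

11.928

Union bound over the 15 events: Pr(max_{1 ≤ j ≤ 15} (X̄_j − μ_j) ≥ 0.098) ≤ 15·exp(−2nε²) = 15 exp(−2·621·0.098²).
So c = 2·621·0.098² = 11.9282.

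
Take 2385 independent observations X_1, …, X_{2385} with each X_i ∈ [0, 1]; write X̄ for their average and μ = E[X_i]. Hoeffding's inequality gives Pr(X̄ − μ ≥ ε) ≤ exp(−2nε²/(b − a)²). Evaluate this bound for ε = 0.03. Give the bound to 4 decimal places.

0.0137

Exponent: 2nε²/(b − a)² = 2·2385·0.03² / 1² = 4.29300.
Bound = exp(−4.29300) = 0.01366.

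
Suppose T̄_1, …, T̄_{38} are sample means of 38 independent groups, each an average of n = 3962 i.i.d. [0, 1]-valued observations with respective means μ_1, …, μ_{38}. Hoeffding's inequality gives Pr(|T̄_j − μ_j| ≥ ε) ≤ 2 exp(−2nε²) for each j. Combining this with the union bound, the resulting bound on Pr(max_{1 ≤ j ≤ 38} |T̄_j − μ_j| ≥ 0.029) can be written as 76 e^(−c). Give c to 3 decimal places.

6.664

Union bound over the 38 events: Pr(max_{1 ≤ j ≤ 38} |T̄_j − μ_j| ≥ 0.029) ≤ 38·2·exp(−2nε²) = 76 exp(−2·3962·0.029²).
So c = 2·3962·0.029² = 6.6641.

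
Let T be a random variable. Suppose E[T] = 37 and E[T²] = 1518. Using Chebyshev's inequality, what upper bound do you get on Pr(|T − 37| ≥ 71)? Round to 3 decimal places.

Var(T) = E[T²] − (E[T])² = 1518 − 1369 = 149.
Chebyshev's inequality: Pr(|T − μ| ≥ t) ≤ Var(T)/t² = 149/5041 = 0.0296.

0.030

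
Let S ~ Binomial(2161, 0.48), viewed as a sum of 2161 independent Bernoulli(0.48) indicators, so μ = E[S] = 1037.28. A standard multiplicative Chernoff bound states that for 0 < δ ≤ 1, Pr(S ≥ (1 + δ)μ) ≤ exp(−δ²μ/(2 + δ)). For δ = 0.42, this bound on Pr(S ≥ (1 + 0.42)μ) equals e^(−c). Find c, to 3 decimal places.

75.610

c = δ²μ/(2 + δ) = 0.42²·1037.28/(2 + 0.42) = 75.6100.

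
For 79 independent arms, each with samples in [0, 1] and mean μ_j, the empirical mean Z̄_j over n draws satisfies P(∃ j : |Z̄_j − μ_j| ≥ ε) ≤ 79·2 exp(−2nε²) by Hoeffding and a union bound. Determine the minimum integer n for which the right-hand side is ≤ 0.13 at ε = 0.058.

Need 2·79·exp(−2nε²) ≤ 0.13, i.e. exp(−2nε²) ≤ 0.13/158.
So 2nε² ≥ ln(158/0.13) = 7.102816.
Hence n ≥ 7.102816/(2·0.058²) = 1055.710.
The smallest integer n is 1056.

1056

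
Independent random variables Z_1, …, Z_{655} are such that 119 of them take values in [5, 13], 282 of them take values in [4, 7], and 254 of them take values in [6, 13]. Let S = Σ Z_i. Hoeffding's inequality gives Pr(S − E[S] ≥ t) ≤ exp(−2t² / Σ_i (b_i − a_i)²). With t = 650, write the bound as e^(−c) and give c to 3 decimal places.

37.389

Σ(b_i − a_i)² = 119·8² + 282·3² + 254·7² = 22600.
c = 2t² / 22600 = 2·650² / 22600 = 37.3894.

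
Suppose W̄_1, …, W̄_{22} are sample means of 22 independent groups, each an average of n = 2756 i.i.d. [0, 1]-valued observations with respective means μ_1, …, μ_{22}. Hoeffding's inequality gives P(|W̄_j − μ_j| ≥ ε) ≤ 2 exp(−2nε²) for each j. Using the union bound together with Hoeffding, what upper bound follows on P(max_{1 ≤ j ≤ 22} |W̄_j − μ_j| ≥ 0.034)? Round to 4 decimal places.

0.0752

Per-experiment Hoeffding bound: 2·exp(−2·2756·0.034²) = 2·exp(−6.37187) = 0.0034179.
Union bound over 22 events: 22·0.0034179 = 0.07519.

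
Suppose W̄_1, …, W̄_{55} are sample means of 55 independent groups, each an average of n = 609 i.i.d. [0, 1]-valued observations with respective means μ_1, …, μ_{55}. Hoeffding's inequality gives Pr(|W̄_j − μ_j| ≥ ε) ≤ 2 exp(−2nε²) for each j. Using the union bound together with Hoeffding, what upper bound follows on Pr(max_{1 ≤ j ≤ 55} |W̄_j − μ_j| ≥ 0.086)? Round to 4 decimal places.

0.0135

Per-experiment Hoeffding bound: 2·exp(−2·609·0.086²) = 2·exp(−9.00833) = 0.00024477.
Union bound over 55 events: 55·0.00024477 = 0.01346.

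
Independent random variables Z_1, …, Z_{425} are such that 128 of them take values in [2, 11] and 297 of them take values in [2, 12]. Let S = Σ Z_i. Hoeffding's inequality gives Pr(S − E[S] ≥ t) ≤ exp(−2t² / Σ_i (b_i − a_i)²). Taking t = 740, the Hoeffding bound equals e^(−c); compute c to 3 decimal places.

Σ(b_i − a_i)² = 128·9² + 297·10² = 40068.
c = 2t² / 40068 = 2·740² / 40068 = 27.3335.

27.334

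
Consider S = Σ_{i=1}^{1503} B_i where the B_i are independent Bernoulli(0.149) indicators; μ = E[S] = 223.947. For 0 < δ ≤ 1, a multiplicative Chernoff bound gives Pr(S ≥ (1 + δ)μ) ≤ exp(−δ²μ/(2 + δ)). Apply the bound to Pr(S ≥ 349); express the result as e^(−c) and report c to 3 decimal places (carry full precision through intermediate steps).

Write 349 = (1 + δ)μ, so δ = 349/223.947 − 1 = 0.5584044…
Then the exponent is δ²μ/(2 + δ) = (349 − μ)² / (μ·(2 + δ)) = 27.294414.

27.294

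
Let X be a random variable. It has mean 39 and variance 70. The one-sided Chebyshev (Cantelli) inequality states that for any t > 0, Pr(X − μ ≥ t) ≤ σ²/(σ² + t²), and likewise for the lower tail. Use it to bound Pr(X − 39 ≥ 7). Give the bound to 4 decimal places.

Here σ² = 70 and t = 7, so σ² + t² = 119.
Cantelli's bound: 70/119 = 0.5882.

0.5882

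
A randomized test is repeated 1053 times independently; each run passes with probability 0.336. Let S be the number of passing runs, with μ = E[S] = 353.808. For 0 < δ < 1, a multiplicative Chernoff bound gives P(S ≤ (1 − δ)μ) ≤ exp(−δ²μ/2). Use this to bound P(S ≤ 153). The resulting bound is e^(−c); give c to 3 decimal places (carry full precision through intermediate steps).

56.986

Write 153 = (1 − δ)μ, so δ = 1 − 153/353.808 = 0.5675621…
Then the exponent is δ²μ/2 = (μ − 153)²/(2μ) = 56.985502.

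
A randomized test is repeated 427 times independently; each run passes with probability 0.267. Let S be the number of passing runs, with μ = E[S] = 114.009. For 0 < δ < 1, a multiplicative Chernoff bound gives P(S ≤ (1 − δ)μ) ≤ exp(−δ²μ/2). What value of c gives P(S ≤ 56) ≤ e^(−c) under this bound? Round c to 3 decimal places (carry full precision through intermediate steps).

14.758

Write 56 = (1 − δ)μ, so δ = 1 − 56/114.009 = 0.5088107…
Then the exponent is δ²μ/2 = (μ − 56)²/(2μ) = 14.757800.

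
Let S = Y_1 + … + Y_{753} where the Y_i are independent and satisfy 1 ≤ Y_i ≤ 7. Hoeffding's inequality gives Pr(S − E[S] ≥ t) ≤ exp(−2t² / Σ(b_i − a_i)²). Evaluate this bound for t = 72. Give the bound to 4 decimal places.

0.6822

Σ(b_i − a_i)² = 753·(6)² = 27108.
Exponent = 2·72²/27108 = 0.3825.
Bound = exp(−0.3825) = 0.68217.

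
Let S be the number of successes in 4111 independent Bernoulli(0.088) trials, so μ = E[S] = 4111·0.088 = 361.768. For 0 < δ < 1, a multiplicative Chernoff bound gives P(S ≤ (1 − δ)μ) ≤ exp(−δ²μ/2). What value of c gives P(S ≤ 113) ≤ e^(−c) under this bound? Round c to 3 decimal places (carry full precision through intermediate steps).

85.532

Write 113 = (1 − δ)μ, so δ = 1 − 113/361.768 = 0.6876451…
Then the exponent is δ²μ/2 = (μ − 113)²/(2μ) = 85.532051.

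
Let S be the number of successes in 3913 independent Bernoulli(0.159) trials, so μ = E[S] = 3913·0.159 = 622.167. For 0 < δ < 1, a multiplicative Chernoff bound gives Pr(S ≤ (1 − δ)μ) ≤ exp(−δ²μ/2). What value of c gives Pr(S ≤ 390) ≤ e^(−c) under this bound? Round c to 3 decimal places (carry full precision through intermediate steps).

43.318

Write 390 = (1 − δ)μ, so δ = 1 − 390/622.167 = 0.3731587…
Then the exponent is δ²μ/2 = (μ − 390)²/(2μ) = 43.317563.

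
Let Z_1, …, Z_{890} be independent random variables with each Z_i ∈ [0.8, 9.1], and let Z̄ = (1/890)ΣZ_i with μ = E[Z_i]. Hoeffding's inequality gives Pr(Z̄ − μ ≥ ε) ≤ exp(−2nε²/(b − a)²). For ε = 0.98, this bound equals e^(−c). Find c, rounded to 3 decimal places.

24.815

c = 2nε²/(b − a)² = 2·890·0.98² / 8.3² = 24.8151.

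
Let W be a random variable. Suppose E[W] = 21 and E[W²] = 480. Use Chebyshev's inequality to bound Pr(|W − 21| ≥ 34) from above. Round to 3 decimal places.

Var(W) = E[W²] − (E[W])² = 480 − 441 = 39.
Chebyshev's inequality: Pr(|W − μ| ≥ t) ≤ Var(W)/t² = 39/1156 = 0.0337.

0.034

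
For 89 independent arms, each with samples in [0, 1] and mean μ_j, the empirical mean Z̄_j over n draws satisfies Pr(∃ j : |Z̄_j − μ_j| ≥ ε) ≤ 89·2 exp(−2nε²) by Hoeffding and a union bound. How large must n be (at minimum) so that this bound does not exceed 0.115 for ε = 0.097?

Need 2·89·exp(−2nε²) ≤ 0.115, i.e. exp(−2nε²) ≤ 0.115/178.
So 2nε² ≥ ln(178/0.115) = 7.344607.
Hence n ≥ 7.344607/(2·0.097²) = 390.297.
The smallest integer n is 391.

391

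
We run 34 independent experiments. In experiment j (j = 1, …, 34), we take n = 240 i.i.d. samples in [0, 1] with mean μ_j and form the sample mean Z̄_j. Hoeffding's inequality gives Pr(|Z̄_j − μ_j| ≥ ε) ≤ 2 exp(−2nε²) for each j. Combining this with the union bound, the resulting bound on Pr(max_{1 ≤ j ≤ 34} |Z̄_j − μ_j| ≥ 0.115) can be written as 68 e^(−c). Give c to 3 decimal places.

6.348

Union bound over the 34 events: Pr(max_{1 ≤ j ≤ 34} |Z̄_j − μ_j| ≥ 0.115) ≤ 34·2·exp(−2nε²) = 68 exp(−2·240·0.115²).
So c = 2·240·0.115² = 6.3480.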